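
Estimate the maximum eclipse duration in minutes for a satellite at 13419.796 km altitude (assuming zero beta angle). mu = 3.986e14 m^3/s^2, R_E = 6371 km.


r = 19790.7960 km
T = 461.8010 min
Eclipse fraction = arcsin(R_E/r)/pi = arcsin(6371.0000/19790.7960)/pi
= arcsin(0.3219173)/pi = 0.1043273
Eclipse duration = 0.1043273 * 461.8010 = 48.1785 min

48.1785 minutes


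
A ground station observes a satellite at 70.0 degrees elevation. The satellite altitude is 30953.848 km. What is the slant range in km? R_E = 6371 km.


h = 30953.848 km, el = 70.0 deg
d = -R_E*sin(el) + sqrt((R_E*sin(el))^2 + 2*R_E*h + h^2)
d = -6371.0000*sin(1.2217) + sqrt((6371.0000*0.9396926)^2 + 2*6371.0000*30953.848 + 30953.848^2)
d = 31274.4071 km

31274.4071 km


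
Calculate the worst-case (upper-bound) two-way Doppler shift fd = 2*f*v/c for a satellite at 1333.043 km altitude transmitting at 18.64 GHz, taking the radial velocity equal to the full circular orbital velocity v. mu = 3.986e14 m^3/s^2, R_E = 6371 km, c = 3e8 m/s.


r = 7.704043e+06 m
v = sqrt(mu/r) = 7192.9874 m/s (worst-case radial velocity)
f = 18.64 GHz = 1.864e+10 Hz
fd = 2*f*v/c = 2*1.864e+10*7192.9874/3.0e+08
fd = 893848.5646 Hz

893848.5646 Hz


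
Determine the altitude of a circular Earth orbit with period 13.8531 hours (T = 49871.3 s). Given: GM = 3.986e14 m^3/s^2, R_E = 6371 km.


T = 49871.3 s
r = (mu*T^2/(4*pi^2))^(1/3) = (3.986e14 * 49871.3^2 / (4*pi^2))^(1/3)
r = 2.9283724e+07 m = 29283.7245 km
alt = r - R_E = 29283.7245 - 6371 = 22912.7245 km

22912.7245 km


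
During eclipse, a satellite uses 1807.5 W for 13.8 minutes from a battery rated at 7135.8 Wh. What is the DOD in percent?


E_used = P * t / 60 = 1807.5 * 13.8 / 60 = 415.7250 Wh
DOD = E_used / E_total * 100 = 415.7250 / 7135.8 * 100
DOD = 5.8259 %

5.8259 %


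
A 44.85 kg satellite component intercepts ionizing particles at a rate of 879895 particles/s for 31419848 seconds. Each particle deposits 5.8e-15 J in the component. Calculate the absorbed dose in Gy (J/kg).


Total energy deposited = rate * time * E_per
  = 879895 * 31419848 * 5.8e-15 = 0.1603478 J
Dose = E_total / mass = 0.1603478 / 44.85
Dose = 0.003575201 Gy

0.0036 Gy


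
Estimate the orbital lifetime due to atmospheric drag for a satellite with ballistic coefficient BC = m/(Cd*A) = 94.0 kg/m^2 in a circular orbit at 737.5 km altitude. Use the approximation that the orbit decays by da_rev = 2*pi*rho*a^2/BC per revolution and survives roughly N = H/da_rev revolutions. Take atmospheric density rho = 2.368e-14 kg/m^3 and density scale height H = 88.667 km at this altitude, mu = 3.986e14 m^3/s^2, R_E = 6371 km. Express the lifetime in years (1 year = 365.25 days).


a = R_E + alt = 7108.5000 km = 7.1085e+06 m
da_rev = 2*pi*rho*a^2/BC = 2*pi*2.368e-14*(7.1085e+06)^2/94.0 = 0.0799815191 m per revolution
N = H/da_rev = 88667.0000 m / 0.0799815191 m = 1.1085936e+06 revolutions
P = 2*pi*sqrt(a^3/mu) = 5964.5567 s
lifetime = N*P = 1.1085936e+06 * 5964.5567 = 6.6122694e+09 s = 76530.8958 days
years = 76530.8958 / 365.25 = 209.5302 years

209.5302 years


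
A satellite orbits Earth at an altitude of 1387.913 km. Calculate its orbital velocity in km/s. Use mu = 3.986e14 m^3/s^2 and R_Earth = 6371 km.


r = R_E + alt = 6371.0 + 1387.913 = 7758.9130 km = 7.758913e+06 m
v = sqrt(mu/r) = sqrt(3.986e14 / 7.758913e+06) = 7167.5083 m/s = 7.1675 km/s

7.1675 km/s


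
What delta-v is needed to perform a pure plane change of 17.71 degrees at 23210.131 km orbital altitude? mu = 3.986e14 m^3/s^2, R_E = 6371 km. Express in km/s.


r = 29581.1310 km = 2.9581131e+07 m
V = sqrt(mu/r) = 3670.8045 m/s
di = 17.71 deg = 0.3090978 rad
dV = 2*V*sin(di/2) = 2*3670.8045*sin(0.1545489)
dV = 1130.1262 m/s = 1.1301 km/s

1.1301 km/s


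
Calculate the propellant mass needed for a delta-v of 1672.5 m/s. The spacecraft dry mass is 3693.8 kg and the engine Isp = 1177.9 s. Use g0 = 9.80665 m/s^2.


ve = Isp * g0 = 1177.9 * 9.80665 = 11551.253035 m/s
mass ratio = exp(dv/ve) = exp(1672.5/11551.253035) = 1.15579623
m_prop = m_dry * (mr - 1) = 3693.8 * (1.15579623 - 1)
m_prop = 575.4801 kg

575.4801 kg


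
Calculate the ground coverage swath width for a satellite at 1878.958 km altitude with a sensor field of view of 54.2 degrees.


FOV = 54.2 deg = 0.9459685 rad
swath = 2 * alt * tan(FOV/2) = 2 * 1878.958 * tan(0.4729842)
swath = 2 * 1878.958 * 0.5117259
swath = 1923.0228 km

1923.0228 km


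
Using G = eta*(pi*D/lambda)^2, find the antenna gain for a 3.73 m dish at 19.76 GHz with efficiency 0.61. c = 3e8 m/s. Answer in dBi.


lambda = c/f = 3e8 / 1.976e+10 = 0.01518219 m
G = eta*(pi*D/lambda)^2 = 0.61*(pi*3.73/0.01518219)^2
G = 363394.7219 (linear)
G = 10*log10(363394.7219) = 55.6038 dBi

55.6038 dBi


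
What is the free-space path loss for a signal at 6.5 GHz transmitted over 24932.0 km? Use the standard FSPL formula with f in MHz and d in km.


f = 6.5 GHz = 6500.0000 MHz
d = 24932.0 km
FSPL = 32.44 + 20*log10(6500.0000) + 20*log10(24932.0)
FSPL = 32.44 + 76.2583 + 87.9351
FSPL = 196.6334 dB

196.6334 dB


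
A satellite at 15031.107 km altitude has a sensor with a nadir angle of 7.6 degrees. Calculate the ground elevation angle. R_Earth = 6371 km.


r = R_E + alt = 21402.1070 km
Law of sines in the satellite / Earth-center / ground-point triangle:
  sin(nadir)/R_E = sin(90 + el)/r  =>  cos(el) = (r/R_E)*sin(nadir)
cos(el) = (21402.1070 / 6371.0000) * sin(7.6 deg) = 0.444289
el = arccos(0.444289) = 63.6221 deg
(Earth-central angle = 90 - nadir - el = 18.7779 deg)

63.6221 degrees


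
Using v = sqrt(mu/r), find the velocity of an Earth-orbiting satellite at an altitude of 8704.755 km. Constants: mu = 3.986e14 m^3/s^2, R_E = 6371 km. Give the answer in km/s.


r = R_E + alt = 6371.0 + 8704.755 = 15075.7550 km = 1.5075755e+07 m
v = sqrt(mu/r) = sqrt(3.986e14 / 1.5075755e+07) = 5141.9649 m/s = 5.1420 km/s

5.1420 km/s


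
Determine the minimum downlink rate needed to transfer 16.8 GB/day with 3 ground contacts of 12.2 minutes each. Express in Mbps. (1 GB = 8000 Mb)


total contact time = 3 * 12.2 * 60 = 2196.0000 s
data = 16.8 GB = 134400.0000 Mb
rate = 134400.0000 / 2196.0000 = 61.2022 Mbps

61.2022 Mbps


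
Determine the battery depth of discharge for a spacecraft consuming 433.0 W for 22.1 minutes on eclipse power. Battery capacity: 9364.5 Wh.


E_used = P * t / 60 = 433.0 * 22.1 / 60 = 159.4883 Wh
DOD = E_used / E_total * 100 = 159.4883 / 9364.5 * 100
DOD = 1.7031 %

1.7031 %


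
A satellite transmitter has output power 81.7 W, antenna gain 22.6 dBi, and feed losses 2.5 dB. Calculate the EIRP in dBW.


Pt = 81.7 W = 19.1222 dBW
EIRP = Pt_dBW + Gt - losses = 19.1222 + 22.6 - 2.5 = 39.2222 dBW

39.2222 dBW


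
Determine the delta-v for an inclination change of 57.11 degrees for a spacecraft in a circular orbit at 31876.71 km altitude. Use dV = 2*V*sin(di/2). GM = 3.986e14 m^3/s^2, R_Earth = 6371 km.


r = 38247.7100 km = 3.824771e+07 m
V = sqrt(mu/r) = 3228.2408 m/s
di = 57.11 deg = 0.9967575 rad
dV = 2*V*sin(di/2) = 2*3228.2408*sin(0.4983788)
dV = 3086.2121 m/s = 3.0862 km/s

3.0862 km/s


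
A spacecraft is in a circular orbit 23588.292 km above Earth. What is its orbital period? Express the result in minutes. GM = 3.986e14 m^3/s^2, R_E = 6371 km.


r = 29959.2920 km = 2.9959292e+07 m
T = 2*pi*sqrt(r^3/mu) = 2*pi*sqrt(2.6890237e+22 / 3.986e14)
T = 51606.9913 s = 860.1165 min

860.1165 minutes


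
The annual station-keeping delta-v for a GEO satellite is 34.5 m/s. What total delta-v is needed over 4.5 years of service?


dV = rate * years = 34.5 * 4.5
dV = 155.2500 m/s

155.2500 m/s


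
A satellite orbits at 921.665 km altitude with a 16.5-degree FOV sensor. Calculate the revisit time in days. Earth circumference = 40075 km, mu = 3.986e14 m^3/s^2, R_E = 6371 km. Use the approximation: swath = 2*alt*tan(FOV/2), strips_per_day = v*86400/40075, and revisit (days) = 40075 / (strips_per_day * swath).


swath = 2*921.665*tan(0.1439897) = 267.2701 km
v = sqrt(mu/r) = 7393.0819 m/s = 7.3931 km/s
strips/day = v*86400/40075 = 7.3931*86400/40075 = 15.9392
coverage/day = strips * swath = 15.9392 * 267.2701 = 4260.0643 km
revisit = 40075 / 4260.0643 = 9.4071 days

9.4071 days


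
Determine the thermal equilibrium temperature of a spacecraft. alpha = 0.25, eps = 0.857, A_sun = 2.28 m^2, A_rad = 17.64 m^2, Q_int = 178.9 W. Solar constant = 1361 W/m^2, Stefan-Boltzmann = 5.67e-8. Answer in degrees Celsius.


Numerator = alpha*S*A_sun + Q_int = 0.25*1361*2.28 + 178.9 = 954.6700 W
Denominator = eps*sigma*A_rad = 0.857*5.67e-8*17.64 = 8.5716112e-07 W/K^4
T^4 = 1.1137579e+09 K^4
T = 182.6828 K = -90.4672 C

-90.4672 degrees Celsius


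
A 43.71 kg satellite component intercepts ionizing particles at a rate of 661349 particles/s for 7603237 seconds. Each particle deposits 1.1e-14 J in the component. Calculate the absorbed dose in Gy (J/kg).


Total energy deposited = rate * time * E_per
  = 661349 * 7603237 * 1.1e-14 = 0.05531233 J
Dose = E_total / mass = 0.05531233 / 43.71
Dose = 0.001265439 Gy

0.0013 Gy


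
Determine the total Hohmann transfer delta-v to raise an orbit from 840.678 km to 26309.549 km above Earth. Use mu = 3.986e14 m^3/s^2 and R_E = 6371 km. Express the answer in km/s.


r1 = 7211.6780 km = 7.211678e+06 m
r2 = 32680.5490 km = 3.2680549e+07 m
dv1 = sqrt(mu/r1)*(sqrt(2*r2/(r1+r2)) - 1) = 2081.7757 m/s
dv2 = sqrt(mu/r2)*(1 - sqrt(2*r1/(r1+r2))) = 1392.4304 m/s
total dv = |dv1| + |dv2| = 2081.7757 + 1392.4304 = 3474.2061 m/s = 3.4742 km/s

3.4742 km/s


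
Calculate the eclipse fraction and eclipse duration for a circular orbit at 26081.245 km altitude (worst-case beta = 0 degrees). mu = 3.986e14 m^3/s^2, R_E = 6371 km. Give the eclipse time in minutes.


r = 32452.2450 km
T = 969.6770 min
Eclipse fraction = arcsin(R_E/r)/pi = arcsin(6371.0000/32452.2450)/pi
= arcsin(0.1963192)/pi = 0.06289889
Eclipse duration = 0.06289889 * 969.6770 = 60.9916 min

60.9916 minutes


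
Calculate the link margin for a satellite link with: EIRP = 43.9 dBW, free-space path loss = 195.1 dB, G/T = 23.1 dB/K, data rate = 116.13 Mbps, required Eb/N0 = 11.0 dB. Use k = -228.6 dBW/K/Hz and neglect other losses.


C/N0 = EIRP - FSPL + G/T - k = 43.9 - 195.1 + 23.1 - (-228.6)
C/N0 = 100.5000 dB-Hz
R_b = 116.13 Mbps = 1.1613e+08 bps -> 10*log10(R_b) = 80.6494 dB-Hz
Eb/N0 = C/N0 - 10*log10(R_b) = 100.5000 - 80.6494 = 19.8506 dB
Margin = Eb/N0 - Eb/N0_req = 19.8506 - 11.0 = 8.8506 dB (link closes)

8.8506 dB


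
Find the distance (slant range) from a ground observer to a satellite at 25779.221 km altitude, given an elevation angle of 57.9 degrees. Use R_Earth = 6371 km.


h = 25779.221 km, el = 57.9 deg
d = -R_E*sin(el) + sqrt((R_E*sin(el))^2 + 2*R_E*h + h^2)
d = -6371.0000*sin(1.0105) + sqrt((6371.0000*0.8471219)^2 + 2*6371.0000*25779.221 + 25779.221^2)
d = 26574.4552 km

26574.4552 km


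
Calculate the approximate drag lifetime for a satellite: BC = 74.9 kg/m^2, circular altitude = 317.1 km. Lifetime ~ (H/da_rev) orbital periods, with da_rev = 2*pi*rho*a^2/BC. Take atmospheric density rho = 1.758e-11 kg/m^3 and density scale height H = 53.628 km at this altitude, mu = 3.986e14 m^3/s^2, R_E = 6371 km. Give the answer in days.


a = R_E + alt = 6688.1000 km = 6.6881e+06 m
da_rev = 2*pi*rho*a^2/BC = 2*pi*1.758e-11*(6.6881e+06)^2/74.9 = 65.966347 m per revolution
N = H/da_rev = 53628.0000 m / 65.966347 m = 812.9600 revolutions
P = 2*pi*sqrt(a^3/mu) = 5443.3387 s
lifetime = N*P = 812.9600 * 5443.3387 = 4.4252165e+06 s = 51.2178 days

51.2178 days


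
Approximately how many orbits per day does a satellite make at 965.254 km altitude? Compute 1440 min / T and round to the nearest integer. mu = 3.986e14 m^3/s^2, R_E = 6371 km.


r = 7.336254e+06 m
T = 2*pi*sqrt(r^3/mu) = 6253.4943 s = 104.2249 min
revs/day = 1440 / 104.2249 = 13.8163
Rounded: 14 revolutions per day

14 revolutions per day


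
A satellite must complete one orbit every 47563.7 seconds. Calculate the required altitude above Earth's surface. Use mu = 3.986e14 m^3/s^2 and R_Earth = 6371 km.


T = 47563.7 s
r = (mu*T^2/(4*pi^2))^(1/3) = (3.986e14 * 47563.7^2 / (4*pi^2))^(1/3)
r = 2.8373284e+07 m = 28373.2841 km
alt = r - R_E = 28373.2841 - 6371 = 22002.2841 km

22002.2841 km


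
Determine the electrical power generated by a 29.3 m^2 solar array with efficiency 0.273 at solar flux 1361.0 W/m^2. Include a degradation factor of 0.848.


P = area * eta * S * degradation
P = 29.3 * 0.273 * 1361.0 * 0.848
P = 9231.7545 W

9231.7545 W


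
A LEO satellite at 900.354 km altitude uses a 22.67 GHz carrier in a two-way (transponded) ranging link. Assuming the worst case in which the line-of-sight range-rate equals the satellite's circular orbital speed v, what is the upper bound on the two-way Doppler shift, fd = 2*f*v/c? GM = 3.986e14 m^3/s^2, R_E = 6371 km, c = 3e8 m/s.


r = 7.271354e+06 m
v = sqrt(mu/r) = 7403.9078 m/s (worst-case radial velocity)
f = 22.67 GHz = 2.267e+10 Hz
fd = 2*f*v/c = 2*2.267e+10*7403.9078/3.0e+08
fd = 1.1189773e+06 Hz

1.1190e+06 Hz


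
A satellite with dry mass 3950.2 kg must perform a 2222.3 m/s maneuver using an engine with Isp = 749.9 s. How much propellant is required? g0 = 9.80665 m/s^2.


ve = Isp * g0 = 749.9 * 9.80665 = 7354.006835 m/s
mass ratio = exp(dv/ve) = exp(2222.3/7354.006835) = 1.35281689
m_prop = m_dry * (mr - 1) = 3950.2 * (1.35281689 - 1)
m_prop = 1393.6973 kg

1393.6973 kg


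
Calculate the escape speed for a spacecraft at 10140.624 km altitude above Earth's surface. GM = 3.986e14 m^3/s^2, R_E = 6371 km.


r = 6371.0 + 10140.624 = 16511.6240 km = 1.6511624e+07 m
v_esc = sqrt(2*mu/r) = sqrt(2*3.986e14 / 1.6511624e+07)
v_esc = 6948.4630 m/s = 6.9485 km/s

6.9485 km/s


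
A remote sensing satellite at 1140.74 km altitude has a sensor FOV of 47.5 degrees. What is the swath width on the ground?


FOV = 47.5 deg = 0.8290314 rad
swath = 2 * alt * tan(FOV/2) = 2 * 1140.74 * tan(0.4145157)
swath = 2 * 1140.74 * 0.4400105
swath = 1003.8752 km

1003.8752 km


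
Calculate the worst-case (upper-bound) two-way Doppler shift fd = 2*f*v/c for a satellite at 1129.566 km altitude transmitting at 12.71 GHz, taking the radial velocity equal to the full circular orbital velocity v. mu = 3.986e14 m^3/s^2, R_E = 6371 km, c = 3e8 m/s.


r = 7.500566e+06 m
v = sqrt(mu/r) = 7289.9010 m/s (worst-case radial velocity)
f = 12.71 GHz = 1.271e+10 Hz
fd = 2*f*v/c = 2*1.271e+10*7289.9010/3.0e+08
fd = 617697.6089 Hz

617697.6089 Hz


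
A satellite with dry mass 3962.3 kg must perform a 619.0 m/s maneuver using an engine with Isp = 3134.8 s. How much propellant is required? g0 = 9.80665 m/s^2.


ve = Isp * g0 = 3134.8 * 9.80665 = 30741.886420 m/s
mass ratio = exp(dv/ve) = exp(619.0/30741.886420) = 1.02033948
m_prop = m_dry * (mr - 1) = 3962.3 * (1.02033948 - 1)
m_prop = 80.5911 kg

80.5911 kg


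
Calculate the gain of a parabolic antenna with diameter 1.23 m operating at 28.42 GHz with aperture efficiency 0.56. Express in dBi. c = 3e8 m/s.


lambda = c/f = 3e8 / 2.842e+10 = 0.01055595 m
G = eta*(pi*D/lambda)^2 = 0.56*(pi*1.23/0.01055595)^2
G = 75041.8674 (linear)
G = 10*log10(75041.8674) = 48.7530 dBi

48.7530 dBi


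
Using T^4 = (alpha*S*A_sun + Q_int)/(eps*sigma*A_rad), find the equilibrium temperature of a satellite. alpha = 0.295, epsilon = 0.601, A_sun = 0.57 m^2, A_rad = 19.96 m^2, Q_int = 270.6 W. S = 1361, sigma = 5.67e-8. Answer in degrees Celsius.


Numerator = alpha*S*A_sun + Q_int = 0.295*1361*0.57 + 270.6 = 499.4522 W
Denominator = eps*sigma*A_rad = 0.601*5.67e-8*19.96 = 6.8017093e-07 W/K^4
T^4 = 7.3430387e+08 K^4
T = 164.6148 K = -108.5352 C

-108.5352 degrees Celsius


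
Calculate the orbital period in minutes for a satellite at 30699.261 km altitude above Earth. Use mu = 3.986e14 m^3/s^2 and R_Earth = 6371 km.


r = 37070.2610 km = 3.7070261e+07 m
T = 2*pi*sqrt(r^3/mu) = 2*pi*sqrt(5.094211e+22 / 3.986e14)
T = 71031.2875 s = 1183.8548 min

1183.8548 minutes


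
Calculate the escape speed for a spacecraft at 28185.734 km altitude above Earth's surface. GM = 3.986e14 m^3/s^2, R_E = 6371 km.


r = 6371.0 + 28185.734 = 34556.7340 km = 3.4556734e+07 m
v_esc = sqrt(2*mu/r) = sqrt(2*3.986e14 / 3.4556734e+07)
v_esc = 4803.0521 m/s = 4.8031 km/s

4.8031 km/s


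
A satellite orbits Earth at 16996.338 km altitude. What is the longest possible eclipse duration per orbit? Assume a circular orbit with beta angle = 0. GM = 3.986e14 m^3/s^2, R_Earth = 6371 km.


r = 23367.3380 km
T = 592.4802 min
Eclipse fraction = arcsin(R_E/r)/pi = arcsin(6371.0000/23367.3380)/pi
= arcsin(0.2726455)/pi = 0.08789862
Eclipse duration = 0.08789862 * 592.4802 = 52.0782 min

52.0782 minutes


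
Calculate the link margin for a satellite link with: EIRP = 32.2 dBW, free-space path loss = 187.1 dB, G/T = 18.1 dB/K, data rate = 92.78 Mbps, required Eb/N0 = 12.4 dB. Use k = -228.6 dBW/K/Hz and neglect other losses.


C/N0 = EIRP - FSPL + G/T - k = 32.2 - 187.1 + 18.1 - (-228.6)
C/N0 = 91.8000 dB-Hz
R_b = 92.78 Mbps = 9.278e+07 bps -> 10*log10(R_b) = 79.6745 dB-Hz
Eb/N0 = C/N0 - 10*log10(R_b) = 91.8000 - 79.6745 = 12.1255 dB
Margin = Eb/N0 - Eb/N0_req = 12.1255 - 12.4 = -0.2745437 dB (negative margin: link does not close)

-0.2745 dB


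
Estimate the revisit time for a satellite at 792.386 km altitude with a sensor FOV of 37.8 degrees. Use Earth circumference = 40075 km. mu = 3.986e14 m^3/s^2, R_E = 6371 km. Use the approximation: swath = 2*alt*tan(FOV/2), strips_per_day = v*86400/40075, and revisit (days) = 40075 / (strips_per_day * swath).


swath = 2*792.386*tan(0.3298672) = 542.5887 km
v = sqrt(mu/r) = 7459.4957 m/s = 7.4595 km/s
strips/day = v*86400/40075 = 7.4595*86400/40075 = 16.0824
coverage/day = strips * swath = 16.0824 * 542.5887 = 8726.1053 km
revisit = 40075 / 8726.1053 = 4.5925 days

4.5925 days


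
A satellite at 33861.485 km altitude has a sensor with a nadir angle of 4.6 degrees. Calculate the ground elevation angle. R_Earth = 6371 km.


r = R_E + alt = 40232.4850 km
Law of sines in the satellite / Earth-center / ground-point triangle:
  sin(nadir)/R_E = sin(90 + el)/r  =>  cos(el) = (r/R_E)*sin(nadir)
cos(el) = (40232.4850 / 6371.0000) * sin(4.6 deg) = 0.5064514
el = arccos(0.5064514) = 59.5723 deg
(Earth-central angle = 90 - nadir - el = 25.8277 deg)

59.5723 degrees


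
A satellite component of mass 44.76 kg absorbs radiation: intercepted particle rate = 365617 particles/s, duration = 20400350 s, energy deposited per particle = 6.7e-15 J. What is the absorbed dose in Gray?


Total energy deposited = rate * time * E_per
  = 365617 * 20400350 * 6.7e-15 = 0.04997339 J
Dose = E_total / mass = 0.04997339 / 44.76
Dose = 0.001116474 Gy

0.0011 Gy


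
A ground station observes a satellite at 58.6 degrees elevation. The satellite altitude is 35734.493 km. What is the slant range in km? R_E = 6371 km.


h = 35734.493 km, el = 58.6 deg
d = -R_E*sin(el) + sqrt((R_E*sin(el))^2 + 2*R_E*h + h^2)
d = -6371.0000*sin(1.0228) + sqrt((6371.0000*0.8535508)^2 + 2*6371.0000*35734.493 + 35734.493^2)
d = 36536.4777 km

36536.4777 km


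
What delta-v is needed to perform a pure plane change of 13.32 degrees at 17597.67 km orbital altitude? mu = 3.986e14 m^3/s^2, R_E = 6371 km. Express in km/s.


r = 23968.6700 km = 2.396867e+07 m
V = sqrt(mu/r) = 4077.9949 m/s
di = 13.32 deg = 0.2324779 rad
dV = 2*V*sin(di/2) = 2*4077.9949*sin(0.1162389)
dV = 945.9100 m/s = 0.94591 km/s

0.9459 km/s


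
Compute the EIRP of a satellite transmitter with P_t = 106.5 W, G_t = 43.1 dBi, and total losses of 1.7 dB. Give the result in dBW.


Pt = 106.5 W = 20.2735 dBW
EIRP = Pt_dBW + Gt - losses = 20.2735 + 43.1 - 1.7 = 61.6735 dBW

61.6735 dBW


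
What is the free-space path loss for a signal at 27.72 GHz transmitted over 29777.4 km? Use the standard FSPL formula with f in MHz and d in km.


f = 27.72 GHz = 27720.0000 MHz
d = 29777.4 km
FSPL = 32.44 + 20*log10(27720.0000) + 20*log10(29777.4)
FSPL = 32.44 + 88.8559 + 89.4777
FSPL = 210.7736 dB

210.7736 dB


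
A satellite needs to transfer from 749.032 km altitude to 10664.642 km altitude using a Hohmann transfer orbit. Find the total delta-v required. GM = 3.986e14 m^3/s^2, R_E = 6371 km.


r1 = 7120.0320 km = 7.120032e+06 m
r2 = 17035.6420 km = 1.7035642e+07 m
dv1 = sqrt(mu/r1)*(sqrt(2*r2/(r1+r2)) - 1) = 1403.9517 m/s
dv2 = sqrt(mu/r2)*(1 - sqrt(2*r1/(r1+r2))) = 1123.2005 m/s
total dv = |dv1| + |dv2| = 1403.9517 + 1123.2005 = 2527.1522 m/s = 2.5272 km/s

2.5272 km/s


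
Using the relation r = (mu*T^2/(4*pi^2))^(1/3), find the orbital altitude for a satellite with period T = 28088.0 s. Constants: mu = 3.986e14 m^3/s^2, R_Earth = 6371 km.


T = 28088.0 s
r = (mu*T^2/(4*pi^2))^(1/3) = (3.986e14 * 28088.0^2 / (4*pi^2))^(1/3)
r = 1.9971303e+07 m = 19971.3028 km
alt = r - R_E = 19971.3028 - 6371 = 13600.3028 km

13600.3028 km


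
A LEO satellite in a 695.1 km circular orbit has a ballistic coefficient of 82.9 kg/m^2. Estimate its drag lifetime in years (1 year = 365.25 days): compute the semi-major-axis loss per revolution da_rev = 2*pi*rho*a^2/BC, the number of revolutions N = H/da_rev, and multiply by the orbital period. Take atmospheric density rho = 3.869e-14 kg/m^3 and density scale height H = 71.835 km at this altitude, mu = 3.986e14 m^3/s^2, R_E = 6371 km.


a = R_E + alt = 7066.1000 km = 7.0661e+06 m
da_rev = 2*pi*rho*a^2/BC = 2*pi*3.869e-14*(7.0661e+06)^2/82.9 = 0.146414344 m per revolution
N = H/da_rev = 71835.0000 m / 0.146414344 m = 490628.1585 revolutions
P = 2*pi*sqrt(a^3/mu) = 5911.2713 s
lifetime = N*P = 490628.1585 * 5911.2713 = 2.9002361e+09 s = 33567.5479 days
years = 33567.5479 / 365.25 = 91.9029 years

91.9029 years


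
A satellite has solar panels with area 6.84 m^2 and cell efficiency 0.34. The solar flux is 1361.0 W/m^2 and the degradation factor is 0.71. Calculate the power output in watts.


P = area * eta * S * degradation
P = 6.84 * 0.34 * 1361.0 * 0.71
P = 2247.2505 W

2247.2505 W


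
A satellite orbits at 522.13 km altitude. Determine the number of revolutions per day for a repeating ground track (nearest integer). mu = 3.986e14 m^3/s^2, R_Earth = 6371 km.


r = 6.89313e+06 m
T = 2*pi*sqrt(r^3/mu) = 5695.5534 s = 94.9259 min
revs/day = 1440 / 94.9259 = 15.1697
Rounded: 15 revolutions per day

15 revolutions per day


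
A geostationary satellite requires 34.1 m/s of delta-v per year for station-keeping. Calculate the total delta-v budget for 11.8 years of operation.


dV = rate * years = 34.1 * 11.8
dV = 402.3800 m/s

402.3800 m/s


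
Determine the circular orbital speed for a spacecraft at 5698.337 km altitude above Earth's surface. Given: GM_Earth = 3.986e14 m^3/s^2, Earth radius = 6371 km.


r = R_E + alt = 6371.0 + 5698.337 = 12069.3370 km = 1.2069337e+07 m
v = sqrt(mu/r) = sqrt(3.986e14 / 1.2069337e+07) = 5746.8113 m/s = 5.7468 km/s

5.7468 km/s


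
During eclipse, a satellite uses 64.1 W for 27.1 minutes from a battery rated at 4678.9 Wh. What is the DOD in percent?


E_used = P * t / 60 = 64.1 * 27.1 / 60 = 28.9518 Wh
DOD = E_used / E_total * 100 = 28.9518 / 4678.9 * 100
DOD = 0.6187744 %

0.6188 %


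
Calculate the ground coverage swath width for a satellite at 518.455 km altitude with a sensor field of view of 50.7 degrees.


FOV = 50.7 deg = 0.8848819 rad
swath = 2 * alt * tan(FOV/2) = 2 * 518.455 * tan(0.442441)
swath = 2 * 518.455 * 0.4737659
swath = 491.2526 km

491.2526 km


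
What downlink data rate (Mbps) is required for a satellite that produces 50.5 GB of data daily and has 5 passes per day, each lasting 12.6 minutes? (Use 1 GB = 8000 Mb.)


total contact time = 5 * 12.6 * 60 = 3780.0000 s
data = 50.5 GB = 404000.0000 Mb
rate = 404000.0000 / 3780.0000 = 106.8783 Mbps

106.8783 Mbps


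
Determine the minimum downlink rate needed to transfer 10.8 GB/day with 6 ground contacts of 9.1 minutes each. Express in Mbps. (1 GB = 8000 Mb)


total contact time = 6 * 9.1 * 60 = 3276.0000 s
data = 10.8 GB = 86400.0000 Mb
rate = 86400.0000 / 3276.0000 = 26.3736 Mbps

26.3736 Mbps


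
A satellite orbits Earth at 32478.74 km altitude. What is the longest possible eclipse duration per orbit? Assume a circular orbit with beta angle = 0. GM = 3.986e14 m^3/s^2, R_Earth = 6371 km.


r = 38849.7400 km
T = 1270.1124 min
Eclipse fraction = arcsin(R_E/r)/pi = arcsin(6371.0000/38849.7400)/pi
= arcsin(0.1639908)/pi = 0.05243674
Eclipse duration = 0.05243674 * 1270.1124 = 66.6006 min

66.6006 minutes


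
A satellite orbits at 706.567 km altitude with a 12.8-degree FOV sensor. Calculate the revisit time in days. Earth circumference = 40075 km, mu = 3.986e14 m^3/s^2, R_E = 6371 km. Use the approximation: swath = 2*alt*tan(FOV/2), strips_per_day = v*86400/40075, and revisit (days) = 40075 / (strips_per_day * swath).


swath = 2*706.567*tan(0.1117011) = 158.5084 km
v = sqrt(mu/r) = 7504.5845 m/s = 7.5046 km/s
strips/day = v*86400/40075 = 7.5046*86400/40075 = 16.1796
coverage/day = strips * swath = 16.1796 * 158.5084 = 2564.5967 km
revisit = 40075 / 2564.5967 = 15.6262 days

15.6262 days


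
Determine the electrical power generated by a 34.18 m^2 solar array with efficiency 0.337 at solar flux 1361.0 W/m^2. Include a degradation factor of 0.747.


P = area * eta * S * degradation
P = 34.18 * 0.337 * 1361.0 * 0.747
P = 11710.6415 W

11710.6415 W


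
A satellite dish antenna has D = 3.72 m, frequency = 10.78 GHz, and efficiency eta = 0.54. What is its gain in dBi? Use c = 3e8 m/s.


lambda = c/f = 3e8 / 1.078e+10 = 0.02782931 m
G = eta*(pi*D/lambda)^2 = 0.54*(pi*3.72/0.02782931)^2
G = 95230.1344 (linear)
G = 10*log10(95230.1344) = 49.7877 dBi

49.7877 dBi


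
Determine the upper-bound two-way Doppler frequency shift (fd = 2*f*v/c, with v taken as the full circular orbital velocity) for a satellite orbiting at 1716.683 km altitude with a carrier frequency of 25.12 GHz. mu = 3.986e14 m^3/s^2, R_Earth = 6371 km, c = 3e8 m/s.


r = 8.087683e+06 m
v = sqrt(mu/r) = 7020.3148 m/s (worst-case radial velocity)
f = 25.12 GHz = 2.512e+10 Hz
fd = 2*f*v/c = 2*2.512e+10*7020.3148/3.0e+08
fd = 1.1756687e+06 Hz

1.1757e+06 Hz


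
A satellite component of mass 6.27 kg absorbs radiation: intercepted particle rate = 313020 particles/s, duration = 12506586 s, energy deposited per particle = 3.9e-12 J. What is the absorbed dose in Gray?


Total energy deposited = rate * time * E_per
  = 313020 * 12506586 * 3.9e-12 = 15.2678 J
Dose = E_total / mass = 15.2678 / 6.27
Dose = 2.4351 Gy

2.4351 Gy


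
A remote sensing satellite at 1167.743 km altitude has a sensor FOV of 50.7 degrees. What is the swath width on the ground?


FOV = 50.7 deg = 0.8848819 rad
swath = 2 * alt * tan(FOV/2) = 2 * 1167.743 * tan(0.442441)
swath = 2 * 1167.743 * 0.4737659
swath = 1106.4737 km

1106.4737 km


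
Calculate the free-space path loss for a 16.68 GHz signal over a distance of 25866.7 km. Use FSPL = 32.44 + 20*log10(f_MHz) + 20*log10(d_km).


f = 16.68 GHz = 16680.0000 MHz
d = 25866.7 km
FSPL = 32.44 + 20*log10(16680.0000) + 20*log10(25866.7)
FSPL = 32.44 + 84.4439 + 88.2548
FSPL = 205.1387 dB

205.1387 dB


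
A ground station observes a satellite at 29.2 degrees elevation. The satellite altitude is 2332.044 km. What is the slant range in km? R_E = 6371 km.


h = 2332.044 km, el = 29.2 deg
d = -R_E*sin(el) + sqrt((R_E*sin(el))^2 + 2*R_E*h + h^2)
d = -6371.0000*sin(0.5096361) + sqrt((6371.0000*0.4878597)^2 + 2*6371.0000*2332.044 + 2332.044^2)
d = 3586.1687 km

3586.1687 km


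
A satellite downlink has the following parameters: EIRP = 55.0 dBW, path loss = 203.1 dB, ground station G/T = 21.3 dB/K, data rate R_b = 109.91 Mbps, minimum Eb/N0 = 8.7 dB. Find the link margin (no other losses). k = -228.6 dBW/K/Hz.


C/N0 = EIRP - FSPL + G/T - k = 55.0 - 203.1 + 21.3 - (-228.6)
C/N0 = 101.8000 dB-Hz
R_b = 109.91 Mbps = 1.0991e+08 bps -> 10*log10(R_b) = 80.4104 dB-Hz
Eb/N0 = C/N0 - 10*log10(R_b) = 101.8000 - 80.4104 = 21.3896 dB
Margin = Eb/N0 - Eb/N0_req = 21.3896 - 8.7 = 12.6896 dB (link closes)

12.6896 dB


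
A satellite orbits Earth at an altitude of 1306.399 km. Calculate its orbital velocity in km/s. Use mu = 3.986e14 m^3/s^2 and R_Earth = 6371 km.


r = R_E + alt = 6371.0 + 1306.399 = 7677.3990 km = 7.677399e+06 m
v = sqrt(mu/r) = sqrt(3.986e14 / 7.677399e+06) = 7205.4580 m/s = 7.2055 km/s

7.2055 km/s


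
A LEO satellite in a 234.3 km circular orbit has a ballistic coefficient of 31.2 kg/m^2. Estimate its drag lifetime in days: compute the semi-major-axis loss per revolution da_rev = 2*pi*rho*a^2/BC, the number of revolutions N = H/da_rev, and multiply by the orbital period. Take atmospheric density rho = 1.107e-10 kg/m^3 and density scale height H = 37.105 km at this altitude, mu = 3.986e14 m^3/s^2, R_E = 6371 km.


a = R_E + alt = 6605.3000 km = 6.6053e+06 m
da_rev = 2*pi*rho*a^2/BC = 2*pi*1.107e-10*(6.6053e+06)^2/31.2 = 972.653132 m per revolution
N = H/da_rev = 37105.0000 m / 972.653132 m = 38.1482 revolutions
P = 2*pi*sqrt(a^3/mu) = 5342.5678 s
lifetime = N*P = 38.1482 * 5342.5678 = 203809.5304 s = 2.3589 days

2.3589 days


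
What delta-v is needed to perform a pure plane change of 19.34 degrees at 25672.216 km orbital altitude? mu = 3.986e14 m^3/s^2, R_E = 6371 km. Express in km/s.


r = 32043.2160 km = 3.2043216e+07 m
V = sqrt(mu/r) = 3526.9605 m/s
di = 19.34 deg = 0.3375467 rad
dV = 2*V*sin(di/2) = 2*3526.9605*sin(0.1687733)
dV = 1184.8700 m/s = 1.1849 km/s

1.1849 km/s


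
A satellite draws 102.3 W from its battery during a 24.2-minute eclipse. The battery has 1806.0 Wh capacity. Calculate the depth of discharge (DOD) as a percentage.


E_used = P * t / 60 = 102.3 * 24.2 / 60 = 41.2610 Wh
DOD = E_used / E_total * 100 = 41.2610 / 1806.0 * 100
DOD = 2.2847 %

2.2847 %


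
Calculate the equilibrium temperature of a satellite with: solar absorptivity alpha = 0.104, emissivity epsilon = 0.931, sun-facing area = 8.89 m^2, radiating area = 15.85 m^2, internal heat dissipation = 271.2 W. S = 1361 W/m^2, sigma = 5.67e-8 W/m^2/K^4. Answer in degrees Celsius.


Numerator = alpha*S*A_sun + Q_int = 0.104*1361*8.89 + 271.2 = 1529.5262 W
Denominator = eps*sigma*A_rad = 0.931*5.67e-8*15.85 = 8.3668504e-07 W/K^4
T^4 = 1.8280788e+09 K^4
T = 206.7753 K = -66.3747 C

-66.3747 degrees Celsius


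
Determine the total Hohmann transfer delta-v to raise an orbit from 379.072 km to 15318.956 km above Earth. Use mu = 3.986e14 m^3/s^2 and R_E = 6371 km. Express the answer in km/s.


r1 = 6750.0720 km = 6.750072e+06 m
r2 = 21689.9560 km = 2.1689956e+07 m
dv1 = sqrt(mu/r1)*(sqrt(2*r2/(r1+r2)) - 1) = 1806.1229 m/s
dv2 = sqrt(mu/r2)*(1 - sqrt(2*r1/(r1+r2))) = 1333.3157 m/s
total dv = |dv1| + |dv2| = 1806.1229 + 1333.3157 = 3139.4386 m/s = 3.1394 km/s

3.1394 km/s


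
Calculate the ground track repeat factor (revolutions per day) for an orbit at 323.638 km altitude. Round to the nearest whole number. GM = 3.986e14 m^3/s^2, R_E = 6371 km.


r = 6.694638e+06 m
T = 2*pi*sqrt(r^3/mu) = 5451.3224 s = 90.8554 min
revs/day = 1440 / 90.8554 = 15.8494
Rounded: 16 revolutions per day

16 revolutions per day


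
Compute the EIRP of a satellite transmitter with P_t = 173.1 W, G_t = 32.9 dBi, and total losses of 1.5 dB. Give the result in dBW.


Pt = 173.1 W = 22.3830 dBW
EIRP = Pt_dBW + Gt - losses = 22.3830 + 32.9 - 1.5 = 53.7830 dBW

53.7830 dBW


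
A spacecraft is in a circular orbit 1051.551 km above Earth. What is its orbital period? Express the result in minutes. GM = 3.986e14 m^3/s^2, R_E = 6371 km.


r = 7422.5510 km = 7.422551e+06 m
T = 2*pi*sqrt(r^3/mu) = 2*pi*sqrt(4.0893998e+20 / 3.986e14)
T = 6364.1588 s = 106.0693 min

106.0693 minutes


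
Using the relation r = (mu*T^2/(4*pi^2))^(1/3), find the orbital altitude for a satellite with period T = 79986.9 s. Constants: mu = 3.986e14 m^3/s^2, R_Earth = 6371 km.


T = 79986.9 s
r = (mu*T^2/(4*pi^2))^(1/3) = (3.986e14 * 79986.9^2 / (4*pi^2))^(1/3)
r = 4.0124081e+07 m = 40124.0808 km
alt = r - R_E = 40124.0808 - 6371 = 33753.0808 km

33753.0808 km


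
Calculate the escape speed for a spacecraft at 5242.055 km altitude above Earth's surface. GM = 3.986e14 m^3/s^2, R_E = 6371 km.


r = 6371.0 + 5242.055 = 11613.0550 km = 1.1613055e+07 m
v_esc = sqrt(2*mu/r) = sqrt(2*3.986e14 / 1.1613055e+07)
v_esc = 8285.3413 m/s = 8.2853 km/s

8.2853 km/s


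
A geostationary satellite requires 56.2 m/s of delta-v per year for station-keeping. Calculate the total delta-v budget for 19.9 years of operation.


dV = rate * years = 56.2 * 19.9
dV = 1118.3800 m/s

1118.3800 m/s


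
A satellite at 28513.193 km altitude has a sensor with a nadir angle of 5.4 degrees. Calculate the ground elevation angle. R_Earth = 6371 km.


r = R_E + alt = 34884.1930 km
Law of sines in the satellite / Earth-center / ground-point triangle:
  sin(nadir)/R_E = sin(90 + el)/r  =>  cos(el) = (r/R_E)*sin(nadir)
cos(el) = (34884.1930 / 6371.0000) * sin(5.4 deg) = 0.5152869
el = arccos(0.5152869) = 58.9834 deg
(Earth-central angle = 90 - nadir - el = 25.6166 deg)

58.9834 degrees


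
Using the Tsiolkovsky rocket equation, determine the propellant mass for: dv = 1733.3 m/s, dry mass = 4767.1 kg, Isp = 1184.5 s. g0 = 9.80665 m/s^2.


ve = Isp * g0 = 1184.5 * 9.80665 = 11615.976925 m/s
mass ratio = exp(dv/ve) = exp(1733.3/11615.976925) = 1.16092476
m_prop = m_dry * (mr - 1) = 4767.1 * (1.16092476 - 1)
m_prop = 767.1444 kg

767.1444 kg


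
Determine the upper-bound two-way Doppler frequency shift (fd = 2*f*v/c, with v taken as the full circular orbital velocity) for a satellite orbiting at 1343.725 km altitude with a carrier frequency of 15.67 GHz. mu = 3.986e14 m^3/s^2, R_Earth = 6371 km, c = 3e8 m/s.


r = 7.714725e+06 m
v = sqrt(mu/r) = 7188.0059 m/s (worst-case radial velocity)
f = 15.67 GHz = 1.567e+10 Hz
fd = 2*f*v/c = 2*1.567e+10*7188.0059/3.0e+08
fd = 750907.0118 Hz

750907.0118 Hz


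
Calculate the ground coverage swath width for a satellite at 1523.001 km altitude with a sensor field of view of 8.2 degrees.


FOV = 8.2 deg = 0.143117 rad
swath = 2 * alt * tan(FOV/2) = 2 * 1523.001 * tan(0.0715585)
swath = 2 * 1523.001 * 0.07168089
swath = 218.3401 km

218.3401 km


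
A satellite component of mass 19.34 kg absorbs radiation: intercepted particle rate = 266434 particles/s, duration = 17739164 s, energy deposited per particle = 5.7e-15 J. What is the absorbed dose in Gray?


Total energy deposited = rate * time * E_per
  = 266434 * 17739164 * 5.7e-15 = 0.02694 J
Dose = E_total / mass = 0.02694 / 19.34
Dose = 0.001392968 Gy

0.0014 Gy


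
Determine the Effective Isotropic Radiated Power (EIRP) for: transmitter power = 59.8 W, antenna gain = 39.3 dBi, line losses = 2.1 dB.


Pt = 59.8 W = 17.7670 dBW
EIRP = Pt_dBW + Gt - losses = 17.7670 + 39.3 - 2.1 = 54.9670 dBW

54.9670 dBW


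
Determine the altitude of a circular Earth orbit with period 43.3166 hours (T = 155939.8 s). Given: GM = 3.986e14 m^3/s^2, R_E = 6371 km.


T = 155939.8 s
r = (mu*T^2/(4*pi^2))^(1/3) = (3.986e14 * 155939.8^2 / (4*pi^2))^(1/3)
r = 6.2617708e+07 m = 62617.7081 km
alt = r - R_E = 62617.7081 - 6371 = 56246.7081 km

56246.7081 km


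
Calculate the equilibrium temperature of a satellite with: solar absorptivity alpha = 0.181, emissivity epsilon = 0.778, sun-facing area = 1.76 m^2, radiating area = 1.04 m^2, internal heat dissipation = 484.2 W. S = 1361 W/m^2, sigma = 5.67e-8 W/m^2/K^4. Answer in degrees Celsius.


Numerator = alpha*S*A_sun + Q_int = 0.181*1361*1.76 + 484.2 = 917.7602 W
Denominator = eps*sigma*A_rad = 0.778*5.67e-8*1.04 = 4.5877104e-08 W/K^4
T^4 = 2.0004754e+10 K^4
T = 376.0827 K = 102.9327 C

102.9327 degrees Celsius


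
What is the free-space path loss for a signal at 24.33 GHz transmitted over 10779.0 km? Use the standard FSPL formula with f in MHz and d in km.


f = 24.33 GHz = 24330.0000 MHz
d = 10779.0 km
FSPL = 32.44 + 20*log10(24330.0000) + 20*log10(10779.0)
FSPL = 32.44 + 87.7228 + 80.6516
FSPL = 200.8144 dB

200.8144 dB


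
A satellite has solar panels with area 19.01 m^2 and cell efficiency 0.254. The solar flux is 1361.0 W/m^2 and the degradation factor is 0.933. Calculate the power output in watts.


P = area * eta * S * degradation
P = 19.01 * 0.254 * 1361.0 * 0.933
P = 6131.3429 W

6131.3429 W


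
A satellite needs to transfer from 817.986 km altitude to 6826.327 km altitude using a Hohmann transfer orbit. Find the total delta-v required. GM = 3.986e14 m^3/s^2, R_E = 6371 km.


r1 = 7188.9860 km = 7.188986e+06 m
r2 = 13197.3270 km = 1.3197327e+07 m
dv1 = sqrt(mu/r1)*(sqrt(2*r2/(r1+r2)) - 1) = 1026.5298 m/s
dv2 = sqrt(mu/r2)*(1 - sqrt(2*r1/(r1+r2))) = 880.3782 m/s
total dv = |dv1| + |dv2| = 1026.5298 + 880.3782 = 1906.9080 m/s = 1.9069 km/s

1.9069 km/s


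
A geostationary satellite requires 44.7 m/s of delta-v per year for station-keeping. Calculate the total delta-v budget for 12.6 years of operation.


dV = rate * years = 44.7 * 12.6
dV = 563.2200 m/s

563.2200 m/s


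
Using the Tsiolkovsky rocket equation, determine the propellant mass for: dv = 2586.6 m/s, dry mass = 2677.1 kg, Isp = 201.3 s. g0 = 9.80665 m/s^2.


ve = Isp * g0 = 201.3 * 9.80665 = 1974.078645 m/s
mass ratio = exp(dv/ve) = exp(2586.6/1974.078645) = 3.70721954
m_prop = m_dry * (mr - 1) = 2677.1 * (3.70721954 - 1)
m_prop = 7247.4974 kg

7247.4974 kg


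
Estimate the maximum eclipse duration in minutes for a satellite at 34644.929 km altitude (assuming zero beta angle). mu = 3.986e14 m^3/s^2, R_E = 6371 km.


r = 41015.9290 km
T = 1377.8083 min
Eclipse fraction = arcsin(R_E/r)/pi = arcsin(6371.0000/41015.9290)/pi
= arcsin(0.1553299)/pi = 0.04964405
Eclipse duration = 0.04964405 * 1377.8083 = 68.4000 min

68.4000 minutes


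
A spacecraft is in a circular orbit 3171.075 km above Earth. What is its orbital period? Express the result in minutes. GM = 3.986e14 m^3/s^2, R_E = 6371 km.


r = 9542.0750 km = 9.542075e+06 m
T = 2*pi*sqrt(r^3/mu) = 2*pi*sqrt(8.6881733e+20 / 3.986e14)
T = 9276.3144 s = 154.6052 min

154.6052 minutes


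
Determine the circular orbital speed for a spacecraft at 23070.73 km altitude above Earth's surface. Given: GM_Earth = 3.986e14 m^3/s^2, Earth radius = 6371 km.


r = R_E + alt = 6371.0 + 23070.73 = 29441.7300 km = 2.944173e+07 m
v = sqrt(mu/r) = sqrt(3.986e14 / 2.944173e+07) = 3679.4846 m/s = 3.6795 km/s

3.6795 km/s


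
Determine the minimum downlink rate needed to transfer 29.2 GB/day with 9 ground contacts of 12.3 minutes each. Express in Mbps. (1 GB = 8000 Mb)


total contact time = 9 * 12.3 * 60 = 6642.0000 s
data = 29.2 GB = 233600.0000 Mb
rate = 233600.0000 / 6642.0000 = 35.1701 Mbps

35.1701 Mbps


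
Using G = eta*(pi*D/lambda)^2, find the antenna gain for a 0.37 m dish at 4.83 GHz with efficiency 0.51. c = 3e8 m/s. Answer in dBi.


lambda = c/f = 3e8 / 4.83e+09 = 0.0621118 m
G = eta*(pi*D/lambda)^2 = 0.51*(pi*0.37/0.0621118)^2
G = 178.6180 (linear)
G = 10*log10(178.6180) = 22.5193 dBi

22.5193 dBi


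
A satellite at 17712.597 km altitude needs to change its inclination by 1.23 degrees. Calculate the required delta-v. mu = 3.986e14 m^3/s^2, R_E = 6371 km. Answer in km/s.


r = 24083.5970 km = 2.4083597e+07 m
V = sqrt(mu/r) = 4068.2532 m/s
di = 1.23 deg = 0.02146755 rad
dV = 2*V*sin(di/2) = 2*4068.2532*sin(0.01073377)
dV = 87.3338 m/s = 0.08733375 km/s

0.0873 km/s


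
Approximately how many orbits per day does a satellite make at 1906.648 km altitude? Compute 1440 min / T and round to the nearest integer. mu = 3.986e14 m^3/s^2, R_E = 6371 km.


r = 8.277648e+06 m
T = 2*pi*sqrt(r^3/mu) = 7495.0003 s = 124.9167 min
revs/day = 1440 / 124.9167 = 11.5277
Rounded: 12 revolutions per day

12 revolutions per day


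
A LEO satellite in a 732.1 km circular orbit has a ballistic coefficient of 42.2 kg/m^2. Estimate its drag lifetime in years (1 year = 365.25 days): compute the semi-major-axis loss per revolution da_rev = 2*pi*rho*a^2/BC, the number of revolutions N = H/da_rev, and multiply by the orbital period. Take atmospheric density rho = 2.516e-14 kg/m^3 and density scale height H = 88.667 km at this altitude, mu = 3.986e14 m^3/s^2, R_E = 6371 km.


a = R_E + alt = 7103.1000 km = 7.1031e+06 m
da_rev = 2*pi*rho*a^2/BC = 2*pi*2.516e-14*(7.1031e+06)^2/42.2 = 0.189005269 m per revolution
N = H/da_rev = 88667.0000 m / 0.189005269 m = 469124.4872 revolutions
P = 2*pi*sqrt(a^3/mu) = 5957.7615 s
lifetime = N*P = 469124.4872 * 5957.7615 = 2.7949318e+09 s = 32348.7478 days
years = 32348.7478 / 365.25 = 88.5660 years

88.5660 years
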